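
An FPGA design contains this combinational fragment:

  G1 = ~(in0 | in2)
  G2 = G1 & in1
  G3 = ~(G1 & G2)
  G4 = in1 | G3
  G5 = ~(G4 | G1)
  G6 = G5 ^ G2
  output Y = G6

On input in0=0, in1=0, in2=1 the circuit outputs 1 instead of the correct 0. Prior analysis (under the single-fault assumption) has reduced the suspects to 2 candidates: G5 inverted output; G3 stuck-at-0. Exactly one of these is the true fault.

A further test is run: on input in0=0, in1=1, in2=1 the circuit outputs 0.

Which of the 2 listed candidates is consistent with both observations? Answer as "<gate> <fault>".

Evaluate each candidate on input in0=0, in1=1, in2=1:
  G5 inverted output: G1=0, G2=0, G3=1, G4=1, G5=1 [inverted output], G6=1 → 1 — eliminated
  G3 stuck-at-0: G1=0, G2=0, G3=0 [stuck-at-0], G4=1, G5=0, G6=0 → 0 — matches
Only G3 stuck-at-0 reproduces the observed 0.

G3 stuck-at-0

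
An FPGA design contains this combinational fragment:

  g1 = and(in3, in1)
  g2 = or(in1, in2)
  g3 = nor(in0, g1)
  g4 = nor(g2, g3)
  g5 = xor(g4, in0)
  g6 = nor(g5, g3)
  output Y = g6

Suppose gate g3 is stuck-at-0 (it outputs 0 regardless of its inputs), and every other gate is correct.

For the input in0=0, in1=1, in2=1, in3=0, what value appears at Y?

1

Propagate with g3 forced: g1=0, g2=1, g3=0 [stuck-at-0], g4=0, g5=0, g6=1.
So Y = 1. (Without the fault it would be 0.)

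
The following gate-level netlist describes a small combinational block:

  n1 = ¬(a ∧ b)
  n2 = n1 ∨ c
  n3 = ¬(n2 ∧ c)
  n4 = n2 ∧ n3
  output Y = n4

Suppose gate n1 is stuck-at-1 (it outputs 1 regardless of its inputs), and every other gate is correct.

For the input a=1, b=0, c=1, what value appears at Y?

Propagate with n1 forced: n1=1 [stuck-at-1], n2=1, n3=0, n4=0.
So Y = 0. (Same as the fault-free value — the fault is masked on this input.)

0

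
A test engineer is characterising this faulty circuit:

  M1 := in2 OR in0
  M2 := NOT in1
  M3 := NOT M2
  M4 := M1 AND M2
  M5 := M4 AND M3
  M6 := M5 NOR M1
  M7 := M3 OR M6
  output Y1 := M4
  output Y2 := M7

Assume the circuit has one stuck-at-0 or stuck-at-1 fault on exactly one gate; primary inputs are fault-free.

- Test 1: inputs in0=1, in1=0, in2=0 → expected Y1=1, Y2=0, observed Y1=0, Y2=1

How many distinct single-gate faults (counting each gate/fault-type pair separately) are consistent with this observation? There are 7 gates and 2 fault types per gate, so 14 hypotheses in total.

Fault-free: M1=1, M2=1, M3=0, M4=1, M5=0, M6=0, M7=0 → Y1=1, Y2=0. Observed Y1=0, Y2=1.
  M1 stuck-at-0: output Y1=0, Y2=1 ✓
  M1 stuck-at-1: output Y1=1, Y2=0 ✗
  M2 stuck-at-0: output Y1=0, Y2=1 ✓
  M2 stuck-at-1: output Y1=1, Y2=0 ✗
  M3 stuck-at-0: output Y1=1, Y2=0 ✗
  M3 stuck-at-1: output Y1=1, Y2=1 ✗
  M4 stuck-at-0: output Y1=0, Y2=0 ✗
  M4 stuck-at-1: output Y1=1, Y2=0 ✗
  M5 stuck-at-0: output Y1=1, Y2=0 ✗
  M5 stuck-at-1: output Y1=1, Y2=0 ✗
  M6 stuck-at-0: output Y1=1, Y2=0 ✗
  M6 stuck-at-1: output Y1=1, Y2=1 ✗
  M7 stuck-at-0: output Y1=1, Y2=0 ✗
  M7 stuck-at-1: output Y1=1, Y2=1 ✗
Consistent faults: {M1 stuck-at-0, M2 stuck-at-0} — 2 in all.

2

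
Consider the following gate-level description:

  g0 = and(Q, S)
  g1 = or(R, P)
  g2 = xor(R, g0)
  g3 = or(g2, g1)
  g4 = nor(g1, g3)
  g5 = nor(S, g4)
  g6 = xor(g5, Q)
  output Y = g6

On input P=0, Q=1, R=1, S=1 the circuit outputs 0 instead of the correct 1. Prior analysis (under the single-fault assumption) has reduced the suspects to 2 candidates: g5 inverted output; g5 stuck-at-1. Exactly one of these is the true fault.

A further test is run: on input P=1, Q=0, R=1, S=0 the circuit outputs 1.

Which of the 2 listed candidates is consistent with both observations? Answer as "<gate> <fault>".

g5 stuck-at-1

Evaluate each candidate on input P=1, Q=0, R=1, S=0:
  g5 inverted output: g0=0, g1=1, g2=1, g3=1, g4=0, g5=0 [inverted output], g6=0 → 0 — eliminated
  g5 stuck-at-1: g0=0, g1=1, g2=1, g3=1, g4=0, g5=1 [stuck-at-1], g6=1 → 1 — matches
Only g5 stuck-at-1 reproduces the observed 1.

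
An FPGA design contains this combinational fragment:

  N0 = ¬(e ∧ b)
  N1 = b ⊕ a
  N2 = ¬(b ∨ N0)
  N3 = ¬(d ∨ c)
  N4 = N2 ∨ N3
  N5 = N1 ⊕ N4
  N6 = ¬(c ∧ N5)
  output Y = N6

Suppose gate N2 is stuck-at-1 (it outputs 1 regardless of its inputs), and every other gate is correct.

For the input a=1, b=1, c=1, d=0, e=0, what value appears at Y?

0

Propagate with N2 forced: N0=1, N1=0, N2=1 [stuck-at-1], N3=0, N4=1, N5=1, N6=0.
So Y = 0. (Without the fault it would be 1.)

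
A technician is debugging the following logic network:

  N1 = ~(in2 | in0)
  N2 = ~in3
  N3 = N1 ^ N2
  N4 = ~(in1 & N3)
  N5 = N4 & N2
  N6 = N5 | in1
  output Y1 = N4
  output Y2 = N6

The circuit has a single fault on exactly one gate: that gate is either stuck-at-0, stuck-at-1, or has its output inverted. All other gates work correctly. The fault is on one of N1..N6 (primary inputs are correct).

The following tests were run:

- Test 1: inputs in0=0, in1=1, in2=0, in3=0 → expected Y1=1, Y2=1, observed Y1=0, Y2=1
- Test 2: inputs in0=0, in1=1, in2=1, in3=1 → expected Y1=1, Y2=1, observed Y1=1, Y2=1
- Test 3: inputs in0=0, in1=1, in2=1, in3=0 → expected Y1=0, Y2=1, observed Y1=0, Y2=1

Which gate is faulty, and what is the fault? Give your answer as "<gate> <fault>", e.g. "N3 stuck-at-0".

N1 stuck-at-0

Fault-free values for test 1 (in0=0, in1=1, in2=0, in3=0): N1=1, N2=1, N3=0, N4=1, N5=1, N6=1, giving Y1=1, Y2=1. Observed Y1=0, Y2=1.
Test 1: faults giving observed Y1=0, Y2=1 are {N1 stuck-at-0, N1 inverted output, N2 stuck-at-0, N2 inverted output, N3 stuck-at-1, N3 inverted output, N4 stuck-at-0, N4 inverted output}.
Test 2 (in0=0, in1=1, in2=1, in3=1): fault-free N1=0, N2=0, N3=0, N4=1, N5=0, N6=1 → Y1=1, Y2=1; observed Y1=1, Y2=1. Eliminates N1 inverted output, N2 inverted output, N3 stuck-at-1, N3 inverted output, N4 stuck-at-0, N4 inverted output.
Test 3 (in0=0, in1=1, in2=1, in3=0): fault-free N1=0, N2=1, N3=1, N4=0, N5=0, N6=1 → Y1=0, Y2=1; observed Y1=0, Y2=1. Eliminates N2 stuck-at-0.
Only N1 stuck-at-0 is consistent with every test.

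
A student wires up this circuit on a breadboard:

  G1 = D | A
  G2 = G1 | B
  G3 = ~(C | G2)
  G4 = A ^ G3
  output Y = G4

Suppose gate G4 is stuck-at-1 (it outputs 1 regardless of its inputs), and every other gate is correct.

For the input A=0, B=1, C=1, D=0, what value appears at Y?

Propagate with G4 forced: G1=0, G2=1, G3=0, G4=1 [stuck-at-1].
So Y = 1. (Without the fault it would be 0.)

1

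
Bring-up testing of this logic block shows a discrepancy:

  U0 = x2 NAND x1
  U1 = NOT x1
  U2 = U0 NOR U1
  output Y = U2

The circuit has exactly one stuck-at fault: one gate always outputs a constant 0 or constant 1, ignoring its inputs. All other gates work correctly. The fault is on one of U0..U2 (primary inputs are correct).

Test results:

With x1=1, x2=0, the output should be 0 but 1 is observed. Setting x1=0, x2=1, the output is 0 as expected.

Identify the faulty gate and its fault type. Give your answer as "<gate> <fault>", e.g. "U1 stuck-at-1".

Fault-free values for test 1 (x1=1, x2=0): U0=1, U1=0, U2=0, giving Y=0. Observed 1.
Test 1: faults giving observed 1 are {U0 stuck-at-0, U2 stuck-at-1}.
Test 2 (x1=0, x2=1): fault-free U0=1, U1=1, U2=0 → 0; observed 0. Eliminates U2 stuck-at-1.
Only U0 stuck-at-0 is consistent with every test.

U0 stuck-at-0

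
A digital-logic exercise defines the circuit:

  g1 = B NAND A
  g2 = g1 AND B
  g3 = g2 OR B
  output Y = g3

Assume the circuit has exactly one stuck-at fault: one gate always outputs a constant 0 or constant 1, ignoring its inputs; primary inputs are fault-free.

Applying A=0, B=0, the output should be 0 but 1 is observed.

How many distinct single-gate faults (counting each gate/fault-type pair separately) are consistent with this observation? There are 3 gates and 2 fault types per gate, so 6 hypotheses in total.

Fault-free: g1=1, g2=0, g3=0 → 0. Observed 1.
  g1 stuck-at-0: output 0 ✗
  g1 stuck-at-1: output 0 ✗
  g2 stuck-at-0: output 0 ✗
  g2 stuck-at-1: output 1 ✓
  g3 stuck-at-0: output 0 ✗
  g3 stuck-at-1: output 1 ✓
Consistent faults: {g2 stuck-at-1, g3 stuck-at-1} — 2 in all.

2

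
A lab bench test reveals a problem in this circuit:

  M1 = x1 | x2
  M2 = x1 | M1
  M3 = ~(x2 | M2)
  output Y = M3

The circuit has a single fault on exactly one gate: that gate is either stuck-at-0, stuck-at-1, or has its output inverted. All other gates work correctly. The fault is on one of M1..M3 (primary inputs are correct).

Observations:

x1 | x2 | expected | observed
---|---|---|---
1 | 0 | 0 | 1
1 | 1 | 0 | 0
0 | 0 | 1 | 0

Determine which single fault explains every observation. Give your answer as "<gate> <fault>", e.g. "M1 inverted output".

Fault-free values for test 1 (x1=1, x2=0): M1=1, M2=1, M3=0, giving Y=0. Observed 1.
Test 1: faults giving observed 1 are {M2 stuck-at-0, M2 inverted output, M3 stuck-at-1, M3 inverted output}.
Test 2 (x1=1, x2=1): fault-free M1=1, M2=1, M3=0 → 0; observed 0. Eliminates M3 stuck-at-1, M3 inverted output.
Test 3 (x1=0, x2=0): fault-free M1=0, M2=0, M3=1 → 1; observed 0. Eliminates M2 stuck-at-0.
Only M2 inverted output is consistent with every test.

M2 inverted output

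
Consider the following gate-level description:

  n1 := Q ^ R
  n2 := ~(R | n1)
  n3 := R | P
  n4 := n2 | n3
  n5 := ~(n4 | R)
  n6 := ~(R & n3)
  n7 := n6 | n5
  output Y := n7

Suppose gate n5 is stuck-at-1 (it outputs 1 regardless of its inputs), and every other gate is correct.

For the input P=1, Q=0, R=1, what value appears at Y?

Propagate with n5 forced: n1=1, n2=0, n3=1, n4=1, n5=1 [stuck-at-1], n6=0, n7=1.
So Y = 1. (Without the fault it would be 0.)

1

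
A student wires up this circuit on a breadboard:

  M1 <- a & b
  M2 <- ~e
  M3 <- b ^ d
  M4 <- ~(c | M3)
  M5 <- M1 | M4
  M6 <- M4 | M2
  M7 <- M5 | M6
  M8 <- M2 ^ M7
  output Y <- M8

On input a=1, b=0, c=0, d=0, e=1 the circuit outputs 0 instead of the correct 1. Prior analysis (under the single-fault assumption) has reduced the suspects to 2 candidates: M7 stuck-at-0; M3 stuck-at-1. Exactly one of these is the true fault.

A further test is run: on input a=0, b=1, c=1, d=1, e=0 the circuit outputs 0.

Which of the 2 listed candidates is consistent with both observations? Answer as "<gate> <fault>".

Evaluate each candidate on input a=0, b=1, c=1, d=1, e=0:
  M7 stuck-at-0: M1=0, M2=1, M3=0, M4=0, M5=0, M6=1, M7=0 [stuck-at-0], M8=1 → 1 — eliminated
  M3 stuck-at-1: M1=0, M2=1, M3=1 [stuck-at-1], M4=0, M5=0, M6=1, M7=1, M8=0 → 0 — matches
Only M3 stuck-at-1 reproduces the observed 0.

M3 stuck-at-1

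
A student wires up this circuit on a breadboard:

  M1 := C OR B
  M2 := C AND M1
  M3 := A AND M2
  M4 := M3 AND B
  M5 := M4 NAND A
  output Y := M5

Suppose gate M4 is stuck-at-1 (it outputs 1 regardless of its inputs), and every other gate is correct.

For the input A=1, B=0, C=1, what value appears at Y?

Propagate with M4 forced: M1=1, M2=1, M3=1, M4=1 [stuck-at-1], M5=0.
So Y = 0. (Without the fault it would be 1.)

0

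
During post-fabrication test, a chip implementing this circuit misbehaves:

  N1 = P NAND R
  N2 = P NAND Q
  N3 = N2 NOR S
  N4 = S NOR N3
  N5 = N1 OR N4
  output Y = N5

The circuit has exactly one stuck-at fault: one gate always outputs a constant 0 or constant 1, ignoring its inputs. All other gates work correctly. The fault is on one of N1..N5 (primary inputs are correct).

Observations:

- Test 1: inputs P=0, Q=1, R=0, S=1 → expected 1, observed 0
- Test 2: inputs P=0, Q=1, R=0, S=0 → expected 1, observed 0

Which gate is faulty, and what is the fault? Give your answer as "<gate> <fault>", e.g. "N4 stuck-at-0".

Fault-free values for test 1 (P=0, Q=1, R=0, S=1): N1=1, N2=1, N3=0, N4=0, N5=1, giving Y=1. Observed 0.
Test 1: faults giving observed 0 are {N1 stuck-at-0, N5 stuck-at-0}.
Test 2 (P=0, Q=1, R=0, S=0): fault-free N1=1, N2=1, N3=0, N4=1, N5=1 → 1; observed 0. Eliminates N1 stuck-at-0.
Only N5 stuck-at-0 is consistent with every test.

N5 stuck-at-0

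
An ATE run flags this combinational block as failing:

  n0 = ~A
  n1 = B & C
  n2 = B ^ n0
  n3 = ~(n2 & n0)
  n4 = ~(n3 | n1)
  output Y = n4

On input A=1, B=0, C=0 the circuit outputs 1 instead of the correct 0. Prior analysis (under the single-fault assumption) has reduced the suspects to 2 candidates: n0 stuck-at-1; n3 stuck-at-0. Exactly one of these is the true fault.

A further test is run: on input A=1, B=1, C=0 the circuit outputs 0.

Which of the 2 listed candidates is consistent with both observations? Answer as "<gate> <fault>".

Evaluate each candidate on input A=1, B=1, C=0:
  n0 stuck-at-1: n0=1 [stuck-at-1], n1=0, n2=0, n3=1, n4=0 → 0 — matches
  n3 stuck-at-0: n0=0, n1=0, n2=1, n3=0 [stuck-at-0], n4=1 → 1 — eliminated
Only n0 stuck-at-1 reproduces the observed 0.

n0 stuck-at-1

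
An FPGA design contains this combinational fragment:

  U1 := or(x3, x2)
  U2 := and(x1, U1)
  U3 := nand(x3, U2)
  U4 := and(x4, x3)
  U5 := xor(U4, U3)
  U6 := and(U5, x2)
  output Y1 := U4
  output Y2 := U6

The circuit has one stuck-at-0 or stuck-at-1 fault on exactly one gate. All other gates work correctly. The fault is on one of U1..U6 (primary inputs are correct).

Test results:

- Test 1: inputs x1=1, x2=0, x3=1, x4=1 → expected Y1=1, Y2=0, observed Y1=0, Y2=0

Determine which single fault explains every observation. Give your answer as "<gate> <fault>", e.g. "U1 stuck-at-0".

Fault-free values for test 1 (x1=1, x2=0, x3=1, x4=1): U1=1, U2=1, U3=0, U4=1, U5=1, U6=0, giving Y1=1, Y2=0. Observed Y1=0, Y2=0.
Test 1: faults giving observed Y1=0, Y2=0 are {U4 stuck-at-0}.
Only U4 stuck-at-0 is consistent with every test.

U4 stuck-at-0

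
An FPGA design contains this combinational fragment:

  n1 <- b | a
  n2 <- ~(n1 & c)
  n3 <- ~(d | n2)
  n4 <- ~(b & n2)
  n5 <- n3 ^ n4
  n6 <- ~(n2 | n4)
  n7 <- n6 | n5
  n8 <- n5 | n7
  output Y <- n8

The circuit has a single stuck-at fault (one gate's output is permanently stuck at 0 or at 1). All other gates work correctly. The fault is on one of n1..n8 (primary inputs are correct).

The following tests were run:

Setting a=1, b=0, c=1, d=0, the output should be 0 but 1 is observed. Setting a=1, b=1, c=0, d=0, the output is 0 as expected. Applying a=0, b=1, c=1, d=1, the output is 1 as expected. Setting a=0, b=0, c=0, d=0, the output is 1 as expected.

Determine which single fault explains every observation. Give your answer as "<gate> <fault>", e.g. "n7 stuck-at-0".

n3 stuck-at-0

Fault-free values for test 1 (a=1, b=0, c=1, d=0): n1=1, n2=0, n3=1, n4=1, n5=0, n6=0, n7=0, n8=0, giving Y=0. Observed 1.
Test 1: faults giving observed 1 are {n1 stuck-at-0, n2 stuck-at-1, n3 stuck-at-0, n4 stuck-at-0, n5 stuck-at-1, n6 stuck-at-1, n7 stuck-at-1, n8 stuck-at-1}.
Test 2 (a=1, b=1, c=0, d=0): fault-free n1=1, n2=1, n3=0, n4=0, n5=0, n6=0, n7=0, n8=0 → 0; observed 0. Eliminates n5 stuck-at-1, n6 stuck-at-1, n7 stuck-at-1, n8 stuck-at-1.
Test 3 (a=0, b=1, c=1, d=1): fault-free n1=1, n2=0, n3=0, n4=1, n5=1, n6=0, n7=1, n8=1 → 1; observed 1. Eliminates n1 stuck-at-0, n2 stuck-at-1.
Test 4 (a=0, b=0, c=0, d=0): fault-free n1=0, n2=1, n3=0, n4=1, n5=1, n6=0, n7=1, n8=1 → 1; observed 1. Eliminates n4 stuck-at-0.
Only n3 stuck-at-0 is consistent with every test.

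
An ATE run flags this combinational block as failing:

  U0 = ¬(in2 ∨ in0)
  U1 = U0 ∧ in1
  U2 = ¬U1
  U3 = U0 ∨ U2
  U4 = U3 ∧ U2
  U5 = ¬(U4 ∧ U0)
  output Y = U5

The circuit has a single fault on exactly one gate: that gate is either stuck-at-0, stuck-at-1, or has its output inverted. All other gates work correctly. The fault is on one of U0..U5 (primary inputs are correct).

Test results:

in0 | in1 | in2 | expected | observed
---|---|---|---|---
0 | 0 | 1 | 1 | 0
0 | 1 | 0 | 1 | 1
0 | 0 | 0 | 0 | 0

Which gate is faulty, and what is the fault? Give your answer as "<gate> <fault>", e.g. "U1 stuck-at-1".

U0 stuck-at-1

Fault-free values for test 1 (in0=0, in1=0, in2=1): U0=0, U1=0, U2=1, U3=1, U4=1, U5=1, giving Y=1. Observed 0.
Test 1: faults giving observed 0 are {U0 stuck-at-1, U0 inverted output, U5 stuck-at-0, U5 inverted output}.
Test 2 (in0=0, in1=1, in2=0): fault-free U0=1, U1=1, U2=0, U3=1, U4=0, U5=1 → 1; observed 1. Eliminates U5 stuck-at-0, U5 inverted output.
Test 3 (in0=0, in1=0, in2=0): fault-free U0=1, U1=0, U2=1, U3=1, U4=1, U5=0 → 0; observed 0. Eliminates U0 inverted output.
Only U0 stuck-at-1 is consistent with every test.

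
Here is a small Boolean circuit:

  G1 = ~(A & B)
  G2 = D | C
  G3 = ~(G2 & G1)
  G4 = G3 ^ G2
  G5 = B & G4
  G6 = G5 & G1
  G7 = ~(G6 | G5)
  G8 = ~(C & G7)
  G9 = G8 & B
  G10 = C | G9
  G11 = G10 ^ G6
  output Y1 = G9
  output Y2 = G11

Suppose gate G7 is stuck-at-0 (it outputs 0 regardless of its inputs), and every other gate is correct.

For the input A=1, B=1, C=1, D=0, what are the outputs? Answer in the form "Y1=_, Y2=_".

Y1=1, Y2=1

Propagate with G7 forced: G1=0, G2=1, G3=1, G4=0, G5=0, G6=0, G7=0 [stuck-at-0], G8=1, G9=1, G10=1, G11=1.
So the outputs are Y1=1, Y2=1. (Without the fault they would be Y1=0, Y2=1.)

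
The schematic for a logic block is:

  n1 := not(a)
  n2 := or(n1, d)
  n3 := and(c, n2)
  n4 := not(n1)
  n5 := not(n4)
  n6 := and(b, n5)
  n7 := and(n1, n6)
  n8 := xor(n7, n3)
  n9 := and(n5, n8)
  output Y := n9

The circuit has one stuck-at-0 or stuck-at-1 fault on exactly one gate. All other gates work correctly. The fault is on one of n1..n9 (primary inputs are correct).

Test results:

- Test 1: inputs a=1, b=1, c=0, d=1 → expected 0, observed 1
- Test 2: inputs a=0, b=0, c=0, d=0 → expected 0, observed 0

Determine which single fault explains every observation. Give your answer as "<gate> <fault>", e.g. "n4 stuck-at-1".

Fault-free values for test 1 (a=1, b=1, c=0, d=1): n1=0, n2=1, n3=0, n4=1, n5=0, n6=0, n7=0, n8=0, n9=0, giving Y=0. Observed 1.
Test 1: faults giving observed 1 are {n1 stuck-at-1, n9 stuck-at-1}.
Test 2 (a=0, b=0, c=0, d=0): fault-free n1=1, n2=1, n3=0, n4=0, n5=1, n6=0, n7=0, n8=0, n9=0 → 0; observed 0. Eliminates n9 stuck-at-1.
Only n1 stuck-at-1 is consistent with every test.

n1 stuck-at-1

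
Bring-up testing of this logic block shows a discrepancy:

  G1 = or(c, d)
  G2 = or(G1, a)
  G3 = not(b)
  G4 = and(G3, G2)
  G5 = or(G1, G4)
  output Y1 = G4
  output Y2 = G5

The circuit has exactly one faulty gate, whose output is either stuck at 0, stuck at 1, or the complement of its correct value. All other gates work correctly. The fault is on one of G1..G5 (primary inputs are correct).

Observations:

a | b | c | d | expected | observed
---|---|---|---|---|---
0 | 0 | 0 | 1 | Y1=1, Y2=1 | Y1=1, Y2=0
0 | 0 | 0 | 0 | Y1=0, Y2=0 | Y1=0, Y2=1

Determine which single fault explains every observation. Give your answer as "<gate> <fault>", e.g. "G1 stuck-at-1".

Fault-free values for test 1 (a=0, b=0, c=0, d=1): G1=1, G2=1, G3=1, G4=1, G5=1, giving Y1=1, Y2=1. Observed Y1=1, Y2=0.
Test 1: faults giving observed Y1=1, Y2=0 are {G5 stuck-at-0, G5 inverted output}.
Test 2 (a=0, b=0, c=0, d=0): fault-free G1=0, G2=0, G3=1, G4=0, G5=0 → Y1=0, Y2=0; observed Y1=0, Y2=1. Eliminates G5 stuck-at-0.
Only G5 inverted output is consistent with every test.

G5 inverted output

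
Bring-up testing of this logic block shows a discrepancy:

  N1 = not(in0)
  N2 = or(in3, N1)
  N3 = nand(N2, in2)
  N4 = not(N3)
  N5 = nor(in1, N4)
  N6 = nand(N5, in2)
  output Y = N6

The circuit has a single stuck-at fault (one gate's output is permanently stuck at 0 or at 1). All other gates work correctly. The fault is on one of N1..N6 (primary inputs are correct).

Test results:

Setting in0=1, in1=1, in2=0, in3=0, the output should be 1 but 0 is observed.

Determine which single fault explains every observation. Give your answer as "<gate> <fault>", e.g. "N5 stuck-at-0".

Fault-free values for test 1 (in0=1, in1=1, in2=0, in3=0): N1=0, N2=0, N3=1, N4=0, N5=0, N6=1, giving Y=1. Observed 0.
Test 1: faults giving observed 0 are {N6 stuck-at-0}.
Only N6 stuck-at-0 is consistent with every test.

N6 stuck-at-0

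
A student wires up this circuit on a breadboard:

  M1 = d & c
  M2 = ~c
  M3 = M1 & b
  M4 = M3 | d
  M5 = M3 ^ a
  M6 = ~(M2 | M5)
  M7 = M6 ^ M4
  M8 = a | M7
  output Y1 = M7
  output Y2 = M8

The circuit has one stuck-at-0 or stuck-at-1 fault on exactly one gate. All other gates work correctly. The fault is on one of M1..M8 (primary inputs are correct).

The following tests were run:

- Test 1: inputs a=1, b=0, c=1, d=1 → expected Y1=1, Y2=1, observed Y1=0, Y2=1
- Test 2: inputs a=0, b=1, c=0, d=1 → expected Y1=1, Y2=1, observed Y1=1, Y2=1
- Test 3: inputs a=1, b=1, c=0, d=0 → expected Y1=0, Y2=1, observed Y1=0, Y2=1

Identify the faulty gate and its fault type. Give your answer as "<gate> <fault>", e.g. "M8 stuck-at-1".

M5 stuck-at-0

Fault-free values for test 1 (a=1, b=0, c=1, d=1): M1=1, M2=0, M3=0, M4=1, M5=1, M6=0, M7=1, M8=1, giving Y1=1, Y2=1. Observed Y1=0, Y2=1.
Test 1: faults giving observed Y1=0, Y2=1 are {M3 stuck-at-1, M4 stuck-at-0, M5 stuck-at-0, M6 stuck-at-1, M7 stuck-at-0}.
Test 2 (a=0, b=1, c=0, d=1): fault-free M1=0, M2=1, M3=0, M4=1, M5=0, M6=0, M7=1, M8=1 → Y1=1, Y2=1; observed Y1=1, Y2=1. Eliminates M4 stuck-at-0, M6 stuck-at-1, M7 stuck-at-0.
Test 3 (a=1, b=1, c=0, d=0): fault-free M1=0, M2=1, M3=0, M4=0, M5=1, M6=0, M7=0, M8=1 → Y1=0, Y2=1; observed Y1=0, Y2=1. Eliminates M3 stuck-at-1.
Only M5 stuck-at-0 is consistent with every test.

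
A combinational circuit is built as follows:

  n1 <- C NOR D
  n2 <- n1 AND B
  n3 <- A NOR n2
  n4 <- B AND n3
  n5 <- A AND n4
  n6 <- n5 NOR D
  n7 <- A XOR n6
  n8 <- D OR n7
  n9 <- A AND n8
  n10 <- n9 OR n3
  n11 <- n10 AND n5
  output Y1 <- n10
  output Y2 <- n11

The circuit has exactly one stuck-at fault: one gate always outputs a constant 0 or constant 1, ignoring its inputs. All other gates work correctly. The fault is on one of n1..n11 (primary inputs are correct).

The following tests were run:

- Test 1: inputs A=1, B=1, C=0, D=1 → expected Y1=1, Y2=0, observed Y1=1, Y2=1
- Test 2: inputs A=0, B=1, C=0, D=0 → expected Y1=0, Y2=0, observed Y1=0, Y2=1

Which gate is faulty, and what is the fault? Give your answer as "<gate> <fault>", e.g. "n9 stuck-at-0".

Fault-free values for test 1 (A=1, B=1, C=0, D=1): n1=0, n2=0, n3=0, n4=0, n5=0, n6=0, n7=1, n8=1, n9=1, n10=1, n11=0, giving Y1=1, Y2=0. Observed Y1=1, Y2=1.
Test 1: faults giving observed Y1=1, Y2=1 are {n3 stuck-at-1, n4 stuck-at-1, n5 stuck-at-1, n11 stuck-at-1}.
Test 2 (A=0, B=1, C=0, D=0): fault-free n1=1, n2=1, n3=0, n4=0, n5=0, n6=1, n7=1, n8=1, n9=0, n10=0, n11=0 → Y1=0, Y2=0; observed Y1=0, Y2=1. Eliminates n3 stuck-at-1, n4 stuck-at-1, n5 stuck-at-1.
Only n11 stuck-at-1 is consistent with every test.

n11 stuck-at-1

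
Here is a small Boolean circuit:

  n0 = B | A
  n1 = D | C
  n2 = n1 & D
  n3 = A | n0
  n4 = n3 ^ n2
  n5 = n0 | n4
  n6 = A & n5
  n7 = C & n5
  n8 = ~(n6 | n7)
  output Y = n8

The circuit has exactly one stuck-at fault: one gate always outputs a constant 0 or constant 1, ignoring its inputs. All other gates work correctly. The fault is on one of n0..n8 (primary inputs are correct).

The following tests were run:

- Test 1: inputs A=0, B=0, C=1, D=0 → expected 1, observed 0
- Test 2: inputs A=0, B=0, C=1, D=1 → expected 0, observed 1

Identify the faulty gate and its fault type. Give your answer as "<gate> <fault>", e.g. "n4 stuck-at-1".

n3 stuck-at-1

Fault-free values for test 1 (A=0, B=0, C=1, D=0): n0=0, n1=1, n2=0, n3=0, n4=0, n5=0, n6=0, n7=0, n8=1, giving Y=1. Observed 0.
Test 1: faults giving observed 0 are {n0 stuck-at-1, n2 stuck-at-1, n3 stuck-at-1, n4 stuck-at-1, n5 stuck-at-1, n6 stuck-at-1, n7 stuck-at-1, n8 stuck-at-0}.
Test 2 (A=0, B=0, C=1, D=1): fault-free n0=0, n1=1, n2=1, n3=0, n4=1, n5=1, n6=0, n7=1, n8=0 → 0; observed 1. Eliminates n0 stuck-at-1, n2 stuck-at-1, n4 stuck-at-1, n5 stuck-at-1, n6 stuck-at-1, n7 stuck-at-1, n8 stuck-at-0.
Only n3 stuck-at-1 is consistent with every test.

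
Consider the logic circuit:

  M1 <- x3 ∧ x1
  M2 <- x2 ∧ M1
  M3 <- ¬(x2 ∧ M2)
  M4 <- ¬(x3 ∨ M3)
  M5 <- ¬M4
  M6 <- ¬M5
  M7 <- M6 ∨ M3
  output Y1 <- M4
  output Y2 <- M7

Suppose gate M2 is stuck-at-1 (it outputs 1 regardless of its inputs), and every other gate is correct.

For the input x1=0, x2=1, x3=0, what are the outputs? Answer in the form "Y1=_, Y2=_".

Propagate with M2 forced: M1=0, M2=1 [stuck-at-1], M3=0, M4=1, M5=0, M6=1, M7=1.
So the outputs are Y1=1, Y2=1. (Without the fault they would be Y1=0, Y2=1.)

Y1=1, Y2=1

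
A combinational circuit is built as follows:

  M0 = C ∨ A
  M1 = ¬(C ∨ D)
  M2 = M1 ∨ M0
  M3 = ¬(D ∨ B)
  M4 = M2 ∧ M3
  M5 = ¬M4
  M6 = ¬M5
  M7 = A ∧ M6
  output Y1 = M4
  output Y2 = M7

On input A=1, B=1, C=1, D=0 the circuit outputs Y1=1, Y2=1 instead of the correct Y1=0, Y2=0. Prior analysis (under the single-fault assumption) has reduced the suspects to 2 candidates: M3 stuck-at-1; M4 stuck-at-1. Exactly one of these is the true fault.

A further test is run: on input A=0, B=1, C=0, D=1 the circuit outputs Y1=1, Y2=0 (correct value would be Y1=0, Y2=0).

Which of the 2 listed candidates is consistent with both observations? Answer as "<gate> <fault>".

M4 stuck-at-1

Evaluate each candidate on input A=0, B=1, C=0, D=1:
  M3 stuck-at-1: M0=0, M1=0, M2=0, M3=1 [stuck-at-1], M4=0, M5=1, M6=0, M7=0 → Y1=0, Y2=0 — eliminated
  M4 stuck-at-1: M0=0, M1=0, M2=0, M3=0, M4=1 [stuck-at-1], M5=0, M6=1, M7=0 → Y1=1, Y2=0 — matches
Only M4 stuck-at-1 reproduces the observed Y1=1, Y2=0.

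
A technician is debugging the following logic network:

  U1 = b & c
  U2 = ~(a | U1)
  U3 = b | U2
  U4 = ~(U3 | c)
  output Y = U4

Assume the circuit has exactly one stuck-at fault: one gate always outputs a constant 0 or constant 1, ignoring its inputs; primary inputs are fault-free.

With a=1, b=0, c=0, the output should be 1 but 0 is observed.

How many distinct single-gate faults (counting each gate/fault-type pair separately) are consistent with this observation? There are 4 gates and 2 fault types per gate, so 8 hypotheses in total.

Fault-free: U1=0, U2=0, U3=0, U4=1 → 1. Observed 0.
  U1 stuck-at-0: output 1 ✗
  U1 stuck-at-1: output 1 ✗
  U2 stuck-at-0: output 1 ✗
  U2 stuck-at-1: output 0 ✓
  U3 stuck-at-0: output 1 ✗
  U3 stuck-at-1: output 0 ✓
  U4 stuck-at-0: output 0 ✓
  U4 stuck-at-1: output 1 ✗
Consistent faults: {U2 stuck-at-1, U3 stuck-at-1, U4 stuck-at-0} — 3 in all.

3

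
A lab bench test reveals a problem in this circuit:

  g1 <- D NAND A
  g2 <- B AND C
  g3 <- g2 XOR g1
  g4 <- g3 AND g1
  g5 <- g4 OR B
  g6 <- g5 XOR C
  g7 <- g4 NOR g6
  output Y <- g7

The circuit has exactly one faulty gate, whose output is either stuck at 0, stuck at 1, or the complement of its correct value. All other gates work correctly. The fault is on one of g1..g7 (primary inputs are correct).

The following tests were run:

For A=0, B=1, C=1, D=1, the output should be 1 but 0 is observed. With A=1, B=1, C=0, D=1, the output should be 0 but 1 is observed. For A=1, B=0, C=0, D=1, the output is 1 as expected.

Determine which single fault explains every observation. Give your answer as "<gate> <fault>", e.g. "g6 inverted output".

g5 stuck-at-0

Fault-free values for test 1 (A=0, B=1, C=1, D=1): g1=1, g2=1, g3=0, g4=0, g5=1, g6=0, g7=1, giving Y=1. Observed 0.
Test 1: faults giving observed 0 are {g2 stuck-at-0, g2 inverted output, g3 stuck-at-1, g3 inverted output, g4 stuck-at-1, g4 inverted output, g5 stuck-at-0, g5 inverted output, g6 stuck-at-1, g6 inverted output, g7 stuck-at-0, g7 inverted output}.
Test 2 (A=1, B=1, C=0, D=1): fault-free g1=0, g2=0, g3=0, g4=0, g5=1, g6=1, g7=0 → 0; observed 1. Eliminates g2 stuck-at-0, g2 inverted output, g3 stuck-at-1, g3 inverted output, g4 stuck-at-1, g4 inverted output, g6 stuck-at-1, g7 stuck-at-0.
Test 3 (A=1, B=0, C=0, D=1): fault-free g1=0, g2=0, g3=0, g4=0, g5=0, g6=0, g7=1 → 1; observed 1. Eliminates g5 inverted output, g6 inverted output, g7 inverted output.
Only g5 stuck-at-0 is consistent with every test.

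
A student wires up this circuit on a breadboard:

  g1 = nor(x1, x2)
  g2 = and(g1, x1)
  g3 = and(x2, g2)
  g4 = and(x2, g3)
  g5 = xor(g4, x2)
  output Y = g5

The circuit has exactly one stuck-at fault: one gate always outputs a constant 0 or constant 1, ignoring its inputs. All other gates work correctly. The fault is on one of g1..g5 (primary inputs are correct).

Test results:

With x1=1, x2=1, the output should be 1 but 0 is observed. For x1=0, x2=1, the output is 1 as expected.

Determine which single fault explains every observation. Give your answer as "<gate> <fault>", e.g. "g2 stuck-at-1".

Fault-free values for test 1 (x1=1, x2=1): g1=0, g2=0, g3=0, g4=0, g5=1, giving Y=1. Observed 0.
Test 1: faults giving observed 0 are {g1 stuck-at-1, g2 stuck-at-1, g3 stuck-at-1, g4 stuck-at-1, g5 stuck-at-0}.
Test 2 (x1=0, x2=1): fault-free g1=0, g2=0, g3=0, g4=0, g5=1 → 1; observed 1. Eliminates g2 stuck-at-1, g3 stuck-at-1, g4 stuck-at-1, g5 stuck-at-0.
Only g1 stuck-at-1 is consistent with every test.

g1 stuck-at-1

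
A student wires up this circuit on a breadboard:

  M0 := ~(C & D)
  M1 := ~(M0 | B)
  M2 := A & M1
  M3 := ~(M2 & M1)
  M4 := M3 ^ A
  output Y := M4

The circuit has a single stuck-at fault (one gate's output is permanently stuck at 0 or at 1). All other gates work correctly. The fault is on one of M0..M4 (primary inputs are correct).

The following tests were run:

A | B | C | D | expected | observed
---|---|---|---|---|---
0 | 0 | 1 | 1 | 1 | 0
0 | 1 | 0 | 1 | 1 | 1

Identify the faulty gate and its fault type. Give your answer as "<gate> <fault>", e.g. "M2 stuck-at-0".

M2 stuck-at-1

Fault-free values for test 1 (A=0, B=0, C=1, D=1): M0=0, M1=1, M2=0, M3=1, M4=1, giving Y=1. Observed 0.
Test 1: faults giving observed 0 are {M2 stuck-at-1, M3 stuck-at-0, M4 stuck-at-0}.
Test 2 (A=0, B=1, C=0, D=1): fault-free M0=1, M1=0, M2=0, M3=1, M4=1 → 1; observed 1. Eliminates M3 stuck-at-0, M4 stuck-at-0.
Only M2 stuck-at-1 is consistent with every test.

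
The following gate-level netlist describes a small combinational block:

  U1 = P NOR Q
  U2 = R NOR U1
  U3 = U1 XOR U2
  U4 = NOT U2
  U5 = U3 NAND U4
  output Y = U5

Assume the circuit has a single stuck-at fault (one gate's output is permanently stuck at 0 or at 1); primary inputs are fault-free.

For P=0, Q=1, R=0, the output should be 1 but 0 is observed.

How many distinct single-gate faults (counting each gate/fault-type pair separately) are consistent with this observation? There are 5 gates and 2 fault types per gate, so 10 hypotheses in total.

3

Fault-free: U1=0, U2=1, U3=1, U4=0, U5=1 → 1. Observed 0.
  U1 stuck-at-0: output 1 ✗
  U1 stuck-at-1: output 0 ✓
  U2 stuck-at-0: output 1 ✗
  U2 stuck-at-1: output 1 ✗
  U3 stuck-at-0: output 1 ✗
  U3 stuck-at-1: output 1 ✗
  U4 stuck-at-0: output 1 ✗
  U4 stuck-at-1: output 0 ✓
  U5 stuck-at-0: output 0 ✓
  U5 stuck-at-1: output 1 ✗
Consistent faults: {U1 stuck-at-1, U4 stuck-at-1, U5 stuck-at-0} — 3 in all.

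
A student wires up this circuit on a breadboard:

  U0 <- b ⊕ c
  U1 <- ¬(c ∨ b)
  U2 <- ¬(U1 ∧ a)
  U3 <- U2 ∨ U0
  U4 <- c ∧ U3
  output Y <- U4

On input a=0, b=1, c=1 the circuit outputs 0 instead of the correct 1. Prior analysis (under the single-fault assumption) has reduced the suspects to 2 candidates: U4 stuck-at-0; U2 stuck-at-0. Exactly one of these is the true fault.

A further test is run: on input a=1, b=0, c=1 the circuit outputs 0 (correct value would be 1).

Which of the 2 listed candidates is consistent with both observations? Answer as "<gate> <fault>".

U4 stuck-at-0

Evaluate each candidate on input a=1, b=0, c=1:
  U4 stuck-at-0: U0=1, U1=0, U2=1, U3=1, U4=0 [stuck-at-0] → 0 — matches
  U2 stuck-at-0: U0=1, U1=0, U2=0 [stuck-at-0], U3=1, U4=1 → 1 — eliminated
Only U4 stuck-at-0 reproduces the observed 0.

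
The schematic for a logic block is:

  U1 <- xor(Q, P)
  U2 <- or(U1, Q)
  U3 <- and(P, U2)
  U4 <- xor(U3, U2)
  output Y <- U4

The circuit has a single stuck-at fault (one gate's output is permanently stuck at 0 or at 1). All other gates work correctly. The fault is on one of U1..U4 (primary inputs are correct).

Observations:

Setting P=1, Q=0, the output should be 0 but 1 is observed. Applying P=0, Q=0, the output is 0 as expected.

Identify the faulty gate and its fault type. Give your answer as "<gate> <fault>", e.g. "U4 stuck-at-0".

Fault-free values for test 1 (P=1, Q=0): U1=1, U2=1, U3=1, U4=0, giving Y=0. Observed 1.
Test 1: faults giving observed 1 are {U3 stuck-at-0, U4 stuck-at-1}.
Test 2 (P=0, Q=0): fault-free U1=0, U2=0, U3=0, U4=0 → 0; observed 0. Eliminates U4 stuck-at-1.
Only U3 stuck-at-0 is consistent with every test.

U3 stuck-at-0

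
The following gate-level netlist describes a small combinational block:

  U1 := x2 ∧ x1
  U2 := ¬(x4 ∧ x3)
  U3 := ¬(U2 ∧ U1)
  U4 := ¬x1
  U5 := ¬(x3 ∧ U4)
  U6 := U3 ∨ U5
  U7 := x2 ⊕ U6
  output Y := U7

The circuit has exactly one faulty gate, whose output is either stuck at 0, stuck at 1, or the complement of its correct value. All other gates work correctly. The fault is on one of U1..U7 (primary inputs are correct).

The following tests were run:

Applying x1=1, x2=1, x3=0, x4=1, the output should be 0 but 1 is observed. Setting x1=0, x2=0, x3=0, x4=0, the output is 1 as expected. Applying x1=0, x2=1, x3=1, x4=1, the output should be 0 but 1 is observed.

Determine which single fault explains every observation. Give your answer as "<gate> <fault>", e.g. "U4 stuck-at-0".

Fault-free values for test 1 (x1=1, x2=1, x3=0, x4=1): U1=1, U2=1, U3=0, U4=0, U5=1, U6=1, U7=0, giving Y=0. Observed 1.
Test 1: faults giving observed 1 are {U5 stuck-at-0, U5 inverted output, U6 stuck-at-0, U6 inverted output, U7 stuck-at-1, U7 inverted output}.
Test 2 (x1=0, x2=0, x3=0, x4=0): fault-free U1=0, U2=1, U3=1, U4=1, U5=1, U6=1, U7=1 → 1; observed 1. Eliminates U6 stuck-at-0, U6 inverted output, U7 inverted output.
Test 3 (x1=0, x2=1, x3=1, x4=1): fault-free U1=0, U2=0, U3=1, U4=1, U5=0, U6=1, U7=0 → 0; observed 1. Eliminates U5 stuck-at-0, U5 inverted output.
Only U7 stuck-at-1 is consistent with every test.

U7 stuck-at-1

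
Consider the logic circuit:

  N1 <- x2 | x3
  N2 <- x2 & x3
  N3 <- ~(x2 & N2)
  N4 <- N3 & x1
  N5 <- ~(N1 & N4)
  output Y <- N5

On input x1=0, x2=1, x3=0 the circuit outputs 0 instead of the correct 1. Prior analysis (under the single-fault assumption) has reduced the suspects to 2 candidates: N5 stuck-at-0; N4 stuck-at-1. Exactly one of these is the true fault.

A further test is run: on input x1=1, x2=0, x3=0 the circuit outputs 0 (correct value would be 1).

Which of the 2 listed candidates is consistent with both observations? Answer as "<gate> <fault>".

N5 stuck-at-0

Evaluate each candidate on input x1=1, x2=0, x3=0:
  N5 stuck-at-0: N1=0, N2=0, N3=1, N4=1, N5=0 [stuck-at-0] → 0 — matches
  N4 stuck-at-1: N1=0, N2=0, N3=1, N4=1 [stuck-at-1], N5=1 → 1 — eliminated
Only N5 stuck-at-0 reproduces the observed 0.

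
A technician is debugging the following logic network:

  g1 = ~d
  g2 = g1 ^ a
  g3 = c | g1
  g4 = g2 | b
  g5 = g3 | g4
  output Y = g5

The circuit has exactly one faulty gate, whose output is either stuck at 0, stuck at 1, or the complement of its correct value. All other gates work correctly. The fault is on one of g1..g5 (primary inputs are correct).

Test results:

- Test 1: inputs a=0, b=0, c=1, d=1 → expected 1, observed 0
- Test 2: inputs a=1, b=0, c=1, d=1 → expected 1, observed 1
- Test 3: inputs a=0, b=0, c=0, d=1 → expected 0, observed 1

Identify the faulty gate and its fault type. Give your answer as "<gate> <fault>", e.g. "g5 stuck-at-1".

g3 inverted output

Fault-free values for test 1 (a=0, b=0, c=1, d=1): g1=0, g2=0, g3=1, g4=0, g5=1, giving Y=1. Observed 0.
Test 1: faults giving observed 0 are {g3 stuck-at-0, g3 inverted output, g5 stuck-at-0, g5 inverted output}.
Test 2 (a=1, b=0, c=1, d=1): fault-free g1=0, g2=1, g3=1, g4=1, g5=1 → 1; observed 1. Eliminates g5 stuck-at-0, g5 inverted output.
Test 3 (a=0, b=0, c=0, d=1): fault-free g1=0, g2=0, g3=0, g4=0, g5=0 → 0; observed 1. Eliminates g3 stuck-at-0.
Only g3 inverted output is consistent with every test.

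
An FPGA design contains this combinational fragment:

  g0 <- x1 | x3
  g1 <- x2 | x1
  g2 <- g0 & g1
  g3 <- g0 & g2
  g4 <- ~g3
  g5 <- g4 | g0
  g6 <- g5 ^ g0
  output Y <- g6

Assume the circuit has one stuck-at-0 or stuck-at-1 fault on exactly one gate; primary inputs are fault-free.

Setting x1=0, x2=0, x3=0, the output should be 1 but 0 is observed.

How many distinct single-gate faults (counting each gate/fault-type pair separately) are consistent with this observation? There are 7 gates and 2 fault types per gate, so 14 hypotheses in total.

5

Fault-free: g0=0, g1=0, g2=0, g3=0, g4=1, g5=1, g6=1 → 1. Observed 0.
  g0 stuck-at-0: output 1 ✗
  g0 stuck-at-1: output 0 ✓
  g1 stuck-at-0: output 1 ✗
  g1 stuck-at-1: output 1 ✗
  g2 stuck-at-0: output 1 ✗
  g2 stuck-at-1: output 1 ✗
  g3 stuck-at-0: output 1 ✗
  g3 stuck-at-1: output 0 ✓
  g4 stuck-at-0: output 0 ✓
  g4 stuck-at-1: output 1 ✗
  g5 stuck-at-0: output 0 ✓
  g5 stuck-at-1: output 1 ✗
  g6 stuck-at-0: output 0 ✓
  g6 stuck-at-1: output 1 ✗
Consistent faults: {g0 stuck-at-1, g3 stuck-at-1, g4 stuck-at-0, g5 stuck-at-0, g6 stuck-at-0} — 5 in all.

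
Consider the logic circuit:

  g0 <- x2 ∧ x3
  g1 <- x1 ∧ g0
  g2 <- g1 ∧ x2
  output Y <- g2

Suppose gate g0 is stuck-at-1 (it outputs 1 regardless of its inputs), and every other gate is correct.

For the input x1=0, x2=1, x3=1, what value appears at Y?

0

Propagate with g0 forced: g0=1 [stuck-at-1], g1=0, g2=0.
So Y = 0. (Same as the fault-free value — the fault is masked on this input.)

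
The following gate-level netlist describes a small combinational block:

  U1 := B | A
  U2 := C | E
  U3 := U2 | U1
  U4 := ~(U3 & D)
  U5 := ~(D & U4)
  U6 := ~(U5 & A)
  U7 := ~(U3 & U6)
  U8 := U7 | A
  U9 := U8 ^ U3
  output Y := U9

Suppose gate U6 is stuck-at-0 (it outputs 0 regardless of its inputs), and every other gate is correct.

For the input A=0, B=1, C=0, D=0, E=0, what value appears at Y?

Propagate with U6 forced: U1=1, U2=0, U3=1, U4=1, U5=1, U6=0 [stuck-at-0], U7=1, U8=1, U9=0.
So Y = 0. (Without the fault it would be 1.)

0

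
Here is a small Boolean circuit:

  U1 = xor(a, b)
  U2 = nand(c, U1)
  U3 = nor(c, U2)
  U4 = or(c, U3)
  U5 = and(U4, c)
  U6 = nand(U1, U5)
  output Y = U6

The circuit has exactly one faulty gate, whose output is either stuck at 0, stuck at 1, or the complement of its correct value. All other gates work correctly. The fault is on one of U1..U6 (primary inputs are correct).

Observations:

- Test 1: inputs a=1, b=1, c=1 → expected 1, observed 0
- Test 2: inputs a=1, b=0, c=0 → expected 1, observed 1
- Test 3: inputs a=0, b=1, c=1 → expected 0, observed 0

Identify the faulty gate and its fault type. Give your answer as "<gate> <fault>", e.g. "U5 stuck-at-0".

Fault-free values for test 1 (a=1, b=1, c=1): U1=0, U2=1, U3=0, U4=1, U5=1, U6=1, giving Y=1. Observed 0.
Test 1: faults giving observed 0 are {U1 stuck-at-1, U1 inverted output, U6 stuck-at-0, U6 inverted output}.
Test 2 (a=1, b=0, c=0): fault-free U1=1, U2=1, U3=0, U4=0, U5=0, U6=1 → 1; observed 1. Eliminates U6 stuck-at-0, U6 inverted output.
Test 3 (a=0, b=1, c=1): fault-free U1=1, U2=0, U3=0, U4=1, U5=1, U6=0 → 0; observed 0. Eliminates U1 inverted output.
Only U1 stuck-at-1 is consistent with every test.

U1 stuck-at-1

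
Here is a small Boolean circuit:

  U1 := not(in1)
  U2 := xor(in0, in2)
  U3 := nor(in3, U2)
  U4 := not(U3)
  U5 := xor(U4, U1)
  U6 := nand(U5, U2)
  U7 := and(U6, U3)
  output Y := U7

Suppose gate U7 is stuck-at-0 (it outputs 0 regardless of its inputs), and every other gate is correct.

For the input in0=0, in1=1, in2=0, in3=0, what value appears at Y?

0

Propagate with U7 forced: U1=0, U2=0, U3=1, U4=0, U5=0, U6=1, U7=0 [stuck-at-0].
So Y = 0. (Without the fault it would be 1.)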